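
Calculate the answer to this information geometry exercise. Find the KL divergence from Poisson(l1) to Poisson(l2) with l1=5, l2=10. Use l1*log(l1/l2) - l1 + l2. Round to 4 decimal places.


KL divergence for Poisson:
KL = l1*log(l1/l2) - l1 + l2.
l1 = 5, l2 = 10.
log(5/10) = -0.693147.
l1*log(l1/l2) = 5 * -0.693147 = -3.465736.
KL = -3.465736 - 5 + 10 = 1.5343

1.5343


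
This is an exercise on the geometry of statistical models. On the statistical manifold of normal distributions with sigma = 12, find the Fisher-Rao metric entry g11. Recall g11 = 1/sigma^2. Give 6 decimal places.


For the 2-parameter normal family, the Fisher metric has:
  g11 = 1/sigma^2, g22 = 2/sigma^2.
sigma = 12, sigma^2 = 144.
g11 = 0.006944

0.006944


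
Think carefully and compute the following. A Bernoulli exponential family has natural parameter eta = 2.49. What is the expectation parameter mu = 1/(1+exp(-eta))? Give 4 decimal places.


Dual coordinate (expectation parameter) for Bernoulli:
mu = 1/(1+exp(-eta)).
eta = 2.49.
exp(-eta) = exp(-2.49) = 0.08291.
mu = 1/(1+0.08291) = 0.9234

0.9234


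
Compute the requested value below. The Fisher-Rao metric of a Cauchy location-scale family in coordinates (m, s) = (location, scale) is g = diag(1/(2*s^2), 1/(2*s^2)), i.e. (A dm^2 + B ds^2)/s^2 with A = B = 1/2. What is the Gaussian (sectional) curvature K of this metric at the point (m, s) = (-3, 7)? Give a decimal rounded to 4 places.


The metric has the form g = (A dm^2 + B ds^2)/s^2 with A = 1/2, B = 1/2.
Substitute u = sqrt(A/B)*m: g = B*(du^2 + ds^2)/s^2, i.e. B times the
Poincare upper half-plane metric, which has constant Gaussian curvature -1.
Scaling a 2D metric by a constant c divides the Gaussian curvature by c,
so K = -1/B = -1/(1/2) = -2.0000 everywhere (the point (m, s) = (-3, 7) is irrelevant:
the curvature is constant).
The requested Gaussian curvature is K = -2.0000.

-2.0000


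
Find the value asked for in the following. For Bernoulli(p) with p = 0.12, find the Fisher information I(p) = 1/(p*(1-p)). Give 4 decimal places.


For Bernoulli(p), Fisher information is I(p) = 1/(p*(1-p)).
p = 0.12, 1-p = 0.88.
p*(1-p) = 0.1056.
I(p) = 1/0.1056 = 9.4697

9.4697


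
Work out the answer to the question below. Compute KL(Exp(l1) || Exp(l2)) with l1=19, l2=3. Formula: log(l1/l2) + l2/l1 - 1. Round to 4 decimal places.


KL divergence for exponential family:
KL = log(l1/l2) + l2/l1 - 1.
log(19/3) = 1.845827.
3/19 = 0.157895.
KL = 1.845827 + 0.157895 - 1 = 1.0037

1.0037


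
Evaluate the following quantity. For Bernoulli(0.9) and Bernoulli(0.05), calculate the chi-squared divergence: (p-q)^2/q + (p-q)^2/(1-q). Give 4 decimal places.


Chi-squared divergence between Bernoulli distributions:
chi^2 = (p-q)^2/q + (p-q)^2/(1-q).
p = 0.9, q = 0.05, p-q = 0.85.
(p-q)^2 = 0.7225.
term1 = 0.7225/0.05 = 14.45.
term2 = 0.7225/0.95 = 0.760526.
chi^2 = 14.45 + 0.760526 = 15.2105

15.2105


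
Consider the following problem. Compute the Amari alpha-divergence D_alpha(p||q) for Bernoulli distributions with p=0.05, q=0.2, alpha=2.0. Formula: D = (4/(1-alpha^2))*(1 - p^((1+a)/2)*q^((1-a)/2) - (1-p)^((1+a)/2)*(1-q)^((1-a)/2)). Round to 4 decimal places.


Amari alpha-divergence:
D = (4/(1-alpha^2))*(1 - p^((1+a)/2)*q^((1-a)/2) - (1-p)^((1+a)/2)*(1-q)^((1-a)/2)).
alpha = 2.0, p = 0.05, q = 0.2.
e1 = (1+alpha)/2 = 1.5, e2 = (1-alpha)/2 = -0.5.
t1 = p^e1 * q^e2 = 0.05^1.5 * 0.2^-0.5 = 0.025.
t2 = (1-p)^e1 * (1-q)^e2 = 0.95^1.5 * 0.8^-0.5 = 1.035238.
4/(1-alpha^2) = -1.333333.
D = -1.333333*(1 - 0.025 - 1.035238) = 0.0803

0.0803


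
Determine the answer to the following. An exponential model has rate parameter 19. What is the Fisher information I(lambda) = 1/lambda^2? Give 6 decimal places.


Fisher information for exponential: I(lambda) = 1/lambda^2.
lambda = 19, lambda^2 = 361.
I = 1/361 = 0.002770

0.002770


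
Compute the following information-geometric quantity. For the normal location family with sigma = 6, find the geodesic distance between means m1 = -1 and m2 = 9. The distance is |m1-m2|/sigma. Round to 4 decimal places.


On the fixed-variance normal subfamily, geodesic distance = |m1-m2|/sigma.
|-1 - 9| = 10.
sigma = 6.
d = 10/6 = 1.6667

1.6667


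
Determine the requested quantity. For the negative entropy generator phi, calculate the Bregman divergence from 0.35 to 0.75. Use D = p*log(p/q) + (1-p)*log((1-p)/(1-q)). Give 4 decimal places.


Bregman divergence with negative entropy generator:
D = p*log(p/q) + (1-p)*log((1-p)/(1-q)).
p = 0.35, q = 0.75.
p*log(p/q) = 0.35*log(0.35/0.75) = -0.266749.
(1-p)*log((1-p)/(1-q)) = 0.65*log(0.65/0.25) = 0.621082.
D = -0.266749 + 0.621082 = 0.3543

0.3543


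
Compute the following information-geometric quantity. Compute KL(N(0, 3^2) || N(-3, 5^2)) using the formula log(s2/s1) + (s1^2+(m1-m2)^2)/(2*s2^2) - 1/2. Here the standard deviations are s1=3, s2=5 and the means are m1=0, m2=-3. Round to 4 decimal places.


KL divergence between normal distributions:
KL = log(s2/s1) + (s1^2 + (m1-m2)^2)/(2*s2^2) - 1/2.
log(5/3) = 0.510826.
(3^2 + (0--3)^2)/(2*5^2) = (9 + 9)/50 = 0.36.
KL = 0.510826 + 0.36 - 0.5 = 0.3708

0.3708


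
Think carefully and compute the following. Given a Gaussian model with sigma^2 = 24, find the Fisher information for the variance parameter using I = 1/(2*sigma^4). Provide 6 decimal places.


Fisher information for variance: I(sigma^2) = 1/(2*sigma^4).
sigma^2 = 24, so sigma^4 = 576.
I = 1/(2*576) = 1/1152 = 0.000868

0.000868


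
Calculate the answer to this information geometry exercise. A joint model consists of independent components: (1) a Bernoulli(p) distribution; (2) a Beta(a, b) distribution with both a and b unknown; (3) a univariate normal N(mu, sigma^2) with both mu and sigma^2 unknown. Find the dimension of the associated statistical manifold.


The dimension of a statistical manifold equals the number of free
(independent) real parameters of the model. For a product of independent
blocks the parameter counts add.
- Bernoulli (p): 1.
- Beta (a, b): 2.
- normal (mu, sigma^2): 2.
Total = 1 + 2 + 2 = 5.
Dimension = 5

5


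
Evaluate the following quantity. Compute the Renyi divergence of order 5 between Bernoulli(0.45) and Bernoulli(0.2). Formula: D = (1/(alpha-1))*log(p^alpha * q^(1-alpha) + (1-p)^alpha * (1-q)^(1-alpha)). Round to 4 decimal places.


Renyi divergence of order alpha between Bernoulli distributions:
D = (1/(alpha-1))*log(p^alpha * q^(1-alpha) + (1-p)^alpha * (1-q)^(1-alpha)).
alpha = 5, p = 0.45, q = 0.2.
p^alpha * q^(1-alpha) = 0.45^5 * 0.2^-4 = 11.533008.
(1-p)^alpha * (1-q)^(1-alpha) = 0.55^5 * 0.8^-4 = 0.122872.
sum = 11.533008 + 0.122872 = 11.65588.
D = (1/4)*log(11.65588) = 0.6140

0.6140


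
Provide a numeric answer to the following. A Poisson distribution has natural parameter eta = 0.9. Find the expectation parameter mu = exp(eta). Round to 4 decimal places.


Expectation parameter for Poisson exponential family:
mu = exp(eta).
eta = 0.9.
mu = exp(0.9) = 2.4596

2.4596


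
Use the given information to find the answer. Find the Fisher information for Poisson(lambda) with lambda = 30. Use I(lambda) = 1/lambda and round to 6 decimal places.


Fisher information for Poisson: I(lambda) = 1/lambda.
lambda = 30.
I(lambda) = 1/30 = 0.033333

0.033333


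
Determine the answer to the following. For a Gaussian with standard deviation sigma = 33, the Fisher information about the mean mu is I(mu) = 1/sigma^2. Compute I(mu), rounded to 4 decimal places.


The Fisher information for the mean of a normal distribution is I(mu) = 1/sigma^2.
sigma = 33, so sigma^2 = 1089.
I(mu) = 1/1089 = 0.0009

0.0009


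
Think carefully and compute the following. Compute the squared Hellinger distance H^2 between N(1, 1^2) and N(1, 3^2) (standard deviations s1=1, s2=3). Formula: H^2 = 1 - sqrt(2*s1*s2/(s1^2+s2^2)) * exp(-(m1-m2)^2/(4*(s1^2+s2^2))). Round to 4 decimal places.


Squared Hellinger distance for Gaussians:
H^2 = 1 - sqrt(2*s1*s2/(s1^2+s2^2)) * exp(-(m1-m2)^2/(4*(s1^2+s2^2))).
s1^2 = 1, s2^2 = 9, s1^2+s2^2 = 10.
sqrt(2*1*3/(10)) = 0.774597.
(m1-m2)^2 = (0)^2 = 0.
exp(-0/(4*10)) = exp(0.0) = 1.0.
H^2 = 1 - 0.774597*1.0 = 0.2254

0.2254


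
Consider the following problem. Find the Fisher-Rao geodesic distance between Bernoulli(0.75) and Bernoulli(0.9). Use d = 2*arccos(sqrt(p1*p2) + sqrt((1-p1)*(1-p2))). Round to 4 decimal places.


Geodesic distance on Bernoulli manifold:
d(p1,p2) = 2*arccos(sqrt(p1*p2) + sqrt((1-p1)*(1-p2))).
sqrt(p1*p2) = sqrt(0.75*0.9) = 0.821584.
sqrt((1-p1)*(1-p2)) = sqrt(0.25*0.1) = 0.158114.
arg = 0.821584 + 0.158114 = 0.979698.
d = 2*arccos(0.979698) = 0.4037

0.4037


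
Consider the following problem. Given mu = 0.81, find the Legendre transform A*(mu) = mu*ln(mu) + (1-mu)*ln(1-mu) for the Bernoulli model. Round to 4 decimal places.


Legendre transform for Bernoulli:
A*(mu) = mu*log(mu) + (1-mu)*log(1-mu).
mu = 0.81, 1-mu = 0.19.
mu*log(mu) = 0.81*log(0.81) = -0.170684.
(1-mu)*log(1-mu) = 0.19*log(0.19) = -0.315539.
A* = -0.170684 + -0.315539 = -0.4862

-0.4862


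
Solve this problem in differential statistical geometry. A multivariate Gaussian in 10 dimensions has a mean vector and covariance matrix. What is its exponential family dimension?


Exponential family dimension calculation:
For 10-dim MVN: mean has 10 params, covariance has 10*11/2 = 55 unique entries.
Total dim = 10 + 55 = 65.

65


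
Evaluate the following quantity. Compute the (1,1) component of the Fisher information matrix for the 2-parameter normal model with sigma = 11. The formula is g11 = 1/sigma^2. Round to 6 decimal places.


For the 2-parameter normal family, the Fisher metric has:
  g11 = 1/sigma^2, g22 = 2/sigma^2.
sigma = 11, sigma^2 = 121.
g11 = 0.008264

0.008264


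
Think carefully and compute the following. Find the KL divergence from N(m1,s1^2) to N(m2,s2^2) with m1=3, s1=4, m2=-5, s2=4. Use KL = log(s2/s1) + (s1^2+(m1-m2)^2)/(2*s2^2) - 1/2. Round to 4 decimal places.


KL divergence between normal distributions:
KL = log(s2/s1) + (s1^2 + (m1-m2)^2)/(2*s2^2) - 1/2.
log(4/4) = 0.0.
(4^2 + (3--5)^2)/(2*4^2) = (16 + 64)/32 = 2.5.
KL = 0.0 + 2.5 - 0.5 = 2.0000

2.0000


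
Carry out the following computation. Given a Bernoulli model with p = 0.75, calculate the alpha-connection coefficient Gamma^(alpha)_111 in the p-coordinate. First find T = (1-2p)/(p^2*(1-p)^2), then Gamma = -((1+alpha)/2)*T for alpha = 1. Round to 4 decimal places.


Skewness (Amari-Chentsov) tensor: T = (1-2p)/(p^2*(1-p)^2).
p = 0.75, 1-2p = -0.5, p^2 = 0.5625, (1-p)^2 = 0.0625.
T = -0.5/(0.5625 * 0.0625) = -14.222222.
In the p-coordinate, Gamma^(alpha) = Gamma^(0) - (alpha/2)*T with Gamma^(0) = (1/2)*g'(p) = -T/2,
so Gamma^(alpha) = -((1+alpha)/2)*T.
alpha = 1, -(1+alpha)/2 = -1.0.
Gamma = -1.0 * -14.222222 = 14.2222

14.2222


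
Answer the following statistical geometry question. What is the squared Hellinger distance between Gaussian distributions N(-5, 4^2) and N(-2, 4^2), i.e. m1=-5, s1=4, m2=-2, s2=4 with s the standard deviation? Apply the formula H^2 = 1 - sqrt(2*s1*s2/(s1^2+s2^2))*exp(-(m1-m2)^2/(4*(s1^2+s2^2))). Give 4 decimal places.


Squared Hellinger distance for Gaussians:
H^2 = 1 - sqrt(2*s1*s2/(s1^2+s2^2)) * exp(-(m1-m2)^2/(4*(s1^2+s2^2))).
s1^2 = 16, s2^2 = 16, s1^2+s2^2 = 32.
sqrt(2*4*4/(32)) = 1.0.
(m1-m2)^2 = (-3)^2 = 9.
exp(-9/(4*32)) = exp(-0.070312) = 0.932102.
H^2 = 1 - 1.0*0.932102 = 0.0679

0.0679


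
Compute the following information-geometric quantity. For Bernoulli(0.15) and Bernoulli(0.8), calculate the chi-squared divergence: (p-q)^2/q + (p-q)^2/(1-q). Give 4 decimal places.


Chi-squared divergence between Bernoulli distributions:
chi^2 = (p-q)^2/q + (p-q)^2/(1-q).
p = 0.15, q = 0.8, p-q = -0.65.
(p-q)^2 = 0.4225.
term1 = 0.4225/0.8 = 0.528125.
term2 = 0.4225/0.2 = 2.1125.
chi^2 = 0.528125 + 2.1125 = 2.6406

2.6406


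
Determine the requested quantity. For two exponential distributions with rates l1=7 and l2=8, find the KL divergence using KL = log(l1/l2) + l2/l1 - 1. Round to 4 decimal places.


KL divergence for exponential family:
KL = log(l1/l2) + l2/l1 - 1.
log(7/8) = -0.133531.
8/7 = 1.142857.
KL = -0.133531 + 1.142857 - 1 = 0.0093

0.0093


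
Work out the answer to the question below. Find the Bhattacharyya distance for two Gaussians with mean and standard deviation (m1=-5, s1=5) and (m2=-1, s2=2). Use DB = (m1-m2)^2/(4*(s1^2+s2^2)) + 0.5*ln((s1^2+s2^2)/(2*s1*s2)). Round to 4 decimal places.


Bhattacharyya distance between two Gaussians:
DB = (m1-m2)^2/(4*(s1^2+s2^2)) + (1/2)*ln((s1^2+s2^2)/(2*s1*s2)).
(m1-m2)^2 = (-4)^2 = 16.
s1^2+s2^2 = 25 + 4 = 29.
term1 = 16/116 = 0.137931.
term2 = 0.5*ln(29/20.0) = 0.185782.
DB = 0.137931 + 0.185782 = 0.3237

0.3237


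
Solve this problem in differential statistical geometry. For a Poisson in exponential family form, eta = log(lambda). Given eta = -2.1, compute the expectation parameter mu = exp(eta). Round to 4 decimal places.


Expectation parameter for Poisson exponential family:
mu = exp(eta).
eta = -2.1.
mu = exp(-2.1) = 0.1225

0.1225


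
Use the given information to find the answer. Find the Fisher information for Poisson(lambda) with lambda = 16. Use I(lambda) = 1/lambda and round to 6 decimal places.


Fisher information for Poisson: I(lambda) = 1/lambda.
lambda = 16.
I(lambda) = 1/16 = 0.062500

0.062500


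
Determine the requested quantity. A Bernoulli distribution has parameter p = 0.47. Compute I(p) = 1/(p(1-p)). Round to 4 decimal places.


For Bernoulli(p), Fisher information is I(p) = 1/(p*(1-p)).
p = 0.47, 1-p = 0.53.
p*(1-p) = 0.2491.
I(p) = 1/0.2491 = 4.0145

4.0145


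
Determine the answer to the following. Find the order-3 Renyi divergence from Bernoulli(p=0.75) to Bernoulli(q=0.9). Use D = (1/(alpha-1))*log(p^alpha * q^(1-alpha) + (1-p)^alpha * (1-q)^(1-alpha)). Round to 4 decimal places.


Renyi divergence of order alpha between Bernoulli distributions:
D = (1/(alpha-1))*log(p^alpha * q^(1-alpha) + (1-p)^alpha * (1-q)^(1-alpha)).
alpha = 3, p = 0.75, q = 0.9.
p^alpha * q^(1-alpha) = 0.75^3 * 0.9^-2 = 0.520833.
(1-p)^alpha * (1-q)^(1-alpha) = 0.25^3 * 0.1^-2 = 1.5625.
sum = 0.520833 + 1.5625 = 2.083333.
D = (1/2)*log(2.083333) = 0.3670

0.3670


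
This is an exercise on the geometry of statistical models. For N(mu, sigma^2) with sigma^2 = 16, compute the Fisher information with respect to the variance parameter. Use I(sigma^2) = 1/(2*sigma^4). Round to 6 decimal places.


Fisher information for variance: I(sigma^2) = 1/(2*sigma^4).
sigma^2 = 16, so sigma^4 = 256.
I = 1/(2*256) = 1/512 = 0.001953

0.001953


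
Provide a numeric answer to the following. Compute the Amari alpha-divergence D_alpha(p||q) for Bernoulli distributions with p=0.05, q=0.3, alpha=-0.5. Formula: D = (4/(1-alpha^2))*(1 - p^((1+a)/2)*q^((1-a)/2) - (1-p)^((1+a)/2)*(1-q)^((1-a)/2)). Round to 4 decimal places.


Amari alpha-divergence:
D = (4/(1-alpha^2))*(1 - p^((1+a)/2)*q^((1-a)/2) - (1-p)^((1+a)/2)*(1-q)^((1-a)/2)).
alpha = -0.5, p = 0.05, q = 0.3.
e1 = (1+alpha)/2 = 0.25, e2 = (1-alpha)/2 = 0.75.
t1 = p^e1 * q^e2 = 0.05^0.25 * 0.3^0.75 = 0.191683.
t2 = (1-p)^e1 * (1-q)^e2 = 0.95^0.25 * 0.7^0.75 = 0.755535.
4/(1-alpha^2) = 5.333333.
D = 5.333333*(1 - 0.191683 - 0.755535) = 0.2815

0.2815


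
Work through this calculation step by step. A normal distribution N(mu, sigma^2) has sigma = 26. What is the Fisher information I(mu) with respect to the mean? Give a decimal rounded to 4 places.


The Fisher information for the mean of a normal distribution is I(mu) = 1/sigma^2.
sigma = 26, so sigma^2 = 676.
I(mu) = 1/676 = 0.0015

0.0015


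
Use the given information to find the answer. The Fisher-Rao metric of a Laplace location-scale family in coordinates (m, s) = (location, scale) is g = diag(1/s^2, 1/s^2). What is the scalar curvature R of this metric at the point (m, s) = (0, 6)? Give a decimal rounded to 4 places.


The metric has the form g = (A dm^2 + B ds^2)/s^2 with A = 1, B = 1.
Substitute u = sqrt(A/B)*m: g = B*(du^2 + ds^2)/s^2, i.e. B times the
Poincare upper half-plane metric, which has constant Gaussian curvature -1.
Scaling a 2D metric by a constant c divides the Gaussian curvature by c,
so K = -1/B = -1/(1) = -1.0000 everywhere (the point (m, s) = (0, 6) is irrelevant:
the curvature is constant).
Scalar curvature in dimension 2: R = 2K = -2/(1) = -2.0000.

-2.0000


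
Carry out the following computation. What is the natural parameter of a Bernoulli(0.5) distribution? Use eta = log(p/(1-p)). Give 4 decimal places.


Natural parameter for Bernoulli: eta = log(p/(1-p)).
p = 0.5, 1-p = 0.5.
p/(1-p) = 1.0.
eta = log(1.0) = 0.0000

0.0000


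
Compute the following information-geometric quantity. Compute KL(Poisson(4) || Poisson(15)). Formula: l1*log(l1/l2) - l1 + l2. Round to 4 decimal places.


KL divergence for Poisson:
KL = l1*log(l1/l2) - l1 + l2.
l1 = 4, l2 = 15.
log(4/15) = -1.321756.
l1*log(l1/l2) = 4 * -1.321756 = -5.287023.
KL = -5.287023 - 4 + 15 = 5.7130

5.7130


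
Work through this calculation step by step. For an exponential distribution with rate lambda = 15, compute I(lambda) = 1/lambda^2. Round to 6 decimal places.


Fisher information for exponential: I(lambda) = 1/lambda^2.
lambda = 15, lambda^2 = 225.
I = 1/225 = 0.004444

0.004444


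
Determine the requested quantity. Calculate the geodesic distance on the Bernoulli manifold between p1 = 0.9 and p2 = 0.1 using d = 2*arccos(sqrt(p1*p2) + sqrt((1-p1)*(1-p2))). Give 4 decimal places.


Geodesic distance on Bernoulli manifold:
d(p1,p2) = 2*arccos(sqrt(p1*p2) + sqrt((1-p1)*(1-p2))).
sqrt(p1*p2) = sqrt(0.9*0.1) = 0.3.
sqrt((1-p1)*(1-p2)) = sqrt(0.1*0.9) = 0.3.
arg = 0.3 + 0.3 = 0.6.
d = 2*arccos(0.6) = 1.8546

1.8546


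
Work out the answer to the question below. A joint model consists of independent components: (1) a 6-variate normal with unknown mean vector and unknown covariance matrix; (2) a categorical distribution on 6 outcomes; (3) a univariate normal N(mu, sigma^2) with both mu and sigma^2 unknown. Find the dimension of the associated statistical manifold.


The dimension of a statistical manifold equals the number of free
(independent) real parameters of the model. For a product of independent
blocks the parameter counts add.
- 6-variate normal: 6 (mean) + 6*7/2 = 21 (symmetric covariance) = 27.
- categorical on 6 outcomes (probabilities sum to 1): 6-1 = 5.
- normal (mu, sigma^2): 2.
Total = 27 + 5 + 2 = 34.
Dimension = 34

34


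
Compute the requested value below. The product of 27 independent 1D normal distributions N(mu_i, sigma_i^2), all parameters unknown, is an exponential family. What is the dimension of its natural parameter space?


Exponential family dimension calculation:
Each univariate normal has two natural parameters (mu/sigma^2 and -1/(2 sigma^2)).
With 27 independent components, dim = 2 * 27 = 54.

54


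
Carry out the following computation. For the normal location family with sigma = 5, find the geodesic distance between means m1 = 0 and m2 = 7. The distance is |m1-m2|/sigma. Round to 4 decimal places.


On the fixed-variance normal subfamily, geodesic distance = |m1-m2|/sigma.
|0 - 7| = 7.
sigma = 5.
d = 7/5 = 1.4000

1.4000


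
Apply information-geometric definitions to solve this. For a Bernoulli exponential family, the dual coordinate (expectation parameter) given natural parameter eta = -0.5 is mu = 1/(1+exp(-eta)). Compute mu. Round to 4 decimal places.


Dual coordinate (expectation parameter) for Bernoulli:
mu = 1/(1+exp(-eta)).
eta = -0.5.
exp(-eta) = exp(0.5) = 1.648721.
mu = 1/(1+1.648721) = 0.3775

0.3775


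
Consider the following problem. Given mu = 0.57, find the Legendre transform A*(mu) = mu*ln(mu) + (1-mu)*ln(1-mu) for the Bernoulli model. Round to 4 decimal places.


Legendre transform for Bernoulli:
A*(mu) = mu*log(mu) + (1-mu)*log(1-mu).
mu = 0.57, 1-mu = 0.43.
mu*log(mu) = 0.57*log(0.57) = -0.320408.
(1-mu)*log(1-mu) = 0.43*log(0.43) = -0.362907.
A* = -0.320408 + -0.362907 = -0.6833

-0.6833


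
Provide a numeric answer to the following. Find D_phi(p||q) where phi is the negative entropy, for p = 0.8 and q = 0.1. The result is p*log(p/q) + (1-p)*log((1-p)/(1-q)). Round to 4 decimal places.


Bregman divergence with negative entropy generator:
D = p*log(p/q) + (1-p)*log((1-p)/(1-q)).
p = 0.8, q = 0.1.
p*log(p/q) = 0.8*log(0.8/0.1) = 1.663553.
(1-p)*log((1-p)/(1-q)) = 0.2*log(0.2/0.9) = -0.300815.
D = 1.663553 + -0.300815 = 1.3627

1.3627


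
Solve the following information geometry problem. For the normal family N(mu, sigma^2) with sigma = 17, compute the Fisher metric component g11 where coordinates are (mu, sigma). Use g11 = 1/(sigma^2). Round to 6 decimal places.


For the 2-parameter normal family, the Fisher metric has:
  g11 = 1/sigma^2, g22 = 2/sigma^2.
sigma = 17, sigma^2 = 289.
g11 = 0.003460

0.003460


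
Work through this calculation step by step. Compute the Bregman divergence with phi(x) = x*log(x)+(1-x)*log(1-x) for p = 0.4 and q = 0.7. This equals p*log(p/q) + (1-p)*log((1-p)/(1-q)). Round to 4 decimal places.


Bregman divergence with negative entropy generator:
D = p*log(p/q) + (1-p)*log((1-p)/(1-q)).
p = 0.4, q = 0.7.
p*log(p/q) = 0.4*log(0.4/0.7) = -0.223846.
(1-p)*log((1-p)/(1-q)) = 0.6*log(0.6/0.3) = 0.415888.
D = -0.223846 + 0.415888 = 0.1920

0.1920


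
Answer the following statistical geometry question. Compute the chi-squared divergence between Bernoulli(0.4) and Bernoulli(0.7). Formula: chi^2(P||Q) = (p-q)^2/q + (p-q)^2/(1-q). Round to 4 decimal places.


Chi-squared divergence between Bernoulli distributions:
chi^2 = (p-q)^2/q + (p-q)^2/(1-q).
p = 0.4, q = 0.7, p-q = -0.3.
(p-q)^2 = 0.09.
term1 = 0.09/0.7 = 0.128571.
term2 = 0.09/0.3 = 0.3.
chi^2 = 0.128571 + 0.3 = 0.4286

0.4286


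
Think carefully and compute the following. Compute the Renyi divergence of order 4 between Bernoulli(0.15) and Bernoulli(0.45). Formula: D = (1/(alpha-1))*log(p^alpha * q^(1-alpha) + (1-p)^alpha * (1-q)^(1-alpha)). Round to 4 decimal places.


Renyi divergence of order alpha between Bernoulli distributions:
D = (1/(alpha-1))*log(p^alpha * q^(1-alpha) + (1-p)^alpha * (1-q)^(1-alpha)).
alpha = 4, p = 0.15, q = 0.45.
p^alpha * q^(1-alpha) = 0.15^4 * 0.45^-3 = 0.005556.
(1-p)^alpha * (1-q)^(1-alpha) = 0.85^4 * 0.55^-3 = 3.137528.
sum = 0.005556 + 3.137528 = 3.143084.
D = (1/3)*log(3.143084) = 0.3817

0.3817


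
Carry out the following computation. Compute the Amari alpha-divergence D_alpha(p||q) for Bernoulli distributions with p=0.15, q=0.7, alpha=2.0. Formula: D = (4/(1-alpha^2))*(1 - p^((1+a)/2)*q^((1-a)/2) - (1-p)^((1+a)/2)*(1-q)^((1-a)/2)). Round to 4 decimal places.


Amari alpha-divergence:
D = (4/(1-alpha^2))*(1 - p^((1+a)/2)*q^((1-a)/2) - (1-p)^((1+a)/2)*(1-q)^((1-a)/2)).
alpha = 2.0, p = 0.15, q = 0.7.
e1 = (1+alpha)/2 = 1.5, e2 = (1-alpha)/2 = -0.5.
t1 = p^e1 * q^e2 = 0.15^1.5 * 0.7^-0.5 = 0.069437.
t2 = (1-p)^e1 * (1-q)^e2 = 0.85^1.5 * 0.3^-0.5 = 1.430763.
4/(1-alpha^2) = -1.333333.
D = -1.333333*(1 - 0.069437 - 1.430763) = 0.6669

0.6669


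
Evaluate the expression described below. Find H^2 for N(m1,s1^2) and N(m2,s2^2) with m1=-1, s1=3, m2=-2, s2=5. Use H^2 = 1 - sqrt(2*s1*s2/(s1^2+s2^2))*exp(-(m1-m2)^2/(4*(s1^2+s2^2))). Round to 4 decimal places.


Squared Hellinger distance for Gaussians:
H^2 = 1 - sqrt(2*s1*s2/(s1^2+s2^2)) * exp(-(m1-m2)^2/(4*(s1^2+s2^2))).
s1^2 = 9, s2^2 = 25, s1^2+s2^2 = 34.
sqrt(2*3*5/(34)) = 0.939336.
(m1-m2)^2 = (1)^2 = 1.
exp(-1/(4*34)) = exp(-0.007353) = 0.992674.
H^2 = 1 - 0.939336*0.992674 = 0.0675

0.0675


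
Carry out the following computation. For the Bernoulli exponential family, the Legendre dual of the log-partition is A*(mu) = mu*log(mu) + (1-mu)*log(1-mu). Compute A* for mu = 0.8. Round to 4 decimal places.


Legendre transform for Bernoulli:
A*(mu) = mu*log(mu) + (1-mu)*log(1-mu).
mu = 0.8, 1-mu = 0.2.
mu*log(mu) = 0.8*log(0.8) = -0.178515.
(1-mu)*log(1-mu) = 0.2*log(0.2) = -0.321888.
A* = -0.178515 + -0.321888 = -0.5004

-0.5004


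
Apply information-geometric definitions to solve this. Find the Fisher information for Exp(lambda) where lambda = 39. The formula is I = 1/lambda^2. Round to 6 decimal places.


Fisher information for exponential: I(lambda) = 1/lambda^2.
lambda = 39, lambda^2 = 1521.
I = 1/1521 = 0.000657

0.000657


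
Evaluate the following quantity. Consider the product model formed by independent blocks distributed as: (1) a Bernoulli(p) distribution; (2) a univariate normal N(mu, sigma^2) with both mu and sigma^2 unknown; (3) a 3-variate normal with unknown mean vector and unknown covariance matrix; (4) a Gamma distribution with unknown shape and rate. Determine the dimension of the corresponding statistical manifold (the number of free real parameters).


The dimension of a statistical manifold equals the number of free
(independent) real parameters of the model. For a product of independent
blocks the parameter counts add.
- Bernoulli (p): 1.
- normal (mu, sigma^2): 2.
- 3-variate normal: 3 (mean) + 3*4/2 = 6 (symmetric covariance) = 9.
- Gamma (shape, rate): 2.
Total = 1 + 2 + 9 + 2 = 14.
Dimension = 14

14


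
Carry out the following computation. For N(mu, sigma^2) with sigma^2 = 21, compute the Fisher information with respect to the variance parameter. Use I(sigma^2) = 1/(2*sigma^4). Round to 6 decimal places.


Fisher information for variance: I(sigma^2) = 1/(2*sigma^4).
sigma^2 = 21, so sigma^4 = 441.
I = 1/(2*441) = 1/882 = 0.001134

0.001134


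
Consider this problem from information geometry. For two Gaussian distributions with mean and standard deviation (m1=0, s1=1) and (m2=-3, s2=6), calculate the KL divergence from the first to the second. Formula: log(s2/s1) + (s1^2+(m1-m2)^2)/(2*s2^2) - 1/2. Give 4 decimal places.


KL divergence between normal distributions:
KL = log(s2/s1) + (s1^2 + (m1-m2)^2)/(2*s2^2) - 1/2.
log(6/1) = 1.791759.
(1^2 + (0--3)^2)/(2*6^2) = (1 + 9)/72 = 0.138889.
KL = 1.791759 + 0.138889 - 0.5 = 1.4306

1.4306


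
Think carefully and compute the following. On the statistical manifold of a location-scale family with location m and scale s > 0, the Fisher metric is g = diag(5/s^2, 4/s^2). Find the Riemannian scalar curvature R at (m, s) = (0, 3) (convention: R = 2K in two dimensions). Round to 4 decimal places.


The metric has the form g = (A dm^2 + B ds^2)/s^2 with A = 5, B = 4.
Substitute u = sqrt(A/B)*m: g = B*(du^2 + ds^2)/s^2, i.e. B times the
Poincare upper half-plane metric, which has constant Gaussian curvature -1.
Scaling a 2D metric by a constant c divides the Gaussian curvature by c,
so K = -1/B = -1/(4) = -0.2500 everywhere (the point (m, s) = (0, 3) is irrelevant:
the curvature is constant).
Scalar curvature in dimension 2: R = 2K = -2/(4) = -0.5000.

-0.5000


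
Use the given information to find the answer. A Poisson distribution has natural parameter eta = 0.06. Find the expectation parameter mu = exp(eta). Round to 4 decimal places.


Expectation parameter for Poisson exponential family:
mu = exp(eta).
eta = 0.06.
mu = exp(0.06) = 1.0618

1.0618


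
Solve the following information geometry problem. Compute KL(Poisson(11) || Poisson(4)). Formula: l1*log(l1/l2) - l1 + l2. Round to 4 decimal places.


KL divergence for Poisson:
KL = l1*log(l1/l2) - l1 + l2.
l1 = 11, l2 = 4.
log(11/4) = 1.011601.
l1*log(l1/l2) = 11 * 1.011601 = 11.12761.
KL = 11.12761 - 11 + 4 = 4.1276

4.1276


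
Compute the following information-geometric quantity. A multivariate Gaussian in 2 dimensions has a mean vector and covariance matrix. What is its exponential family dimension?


Exponential family dimension calculation:
For 2-dim MVN: mean has 2 params, covariance has 2*3/2 = 3 unique entries.
Total dim = 2 + 3 = 5.

5


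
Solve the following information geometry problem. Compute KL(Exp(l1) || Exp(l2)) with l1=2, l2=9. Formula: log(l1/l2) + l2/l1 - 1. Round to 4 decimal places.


KL divergence for exponential family:
KL = log(l1/l2) + l2/l1 - 1.
log(2/9) = -1.504077.
9/2 = 4.5.
KL = -1.504077 + 4.5 - 1 = 1.9959

1.9959


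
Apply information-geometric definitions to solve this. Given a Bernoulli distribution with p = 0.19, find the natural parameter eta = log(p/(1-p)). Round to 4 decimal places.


Natural parameter for Bernoulli: eta = log(p/(1-p)).
p = 0.19, 1-p = 0.81.
p/(1-p) = 0.234568.
eta = log(0.234568) = -1.4500

-1.4500


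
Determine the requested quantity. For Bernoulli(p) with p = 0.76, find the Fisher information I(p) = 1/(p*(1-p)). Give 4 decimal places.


For Bernoulli(p), Fisher information is I(p) = 1/(p*(1-p)).
p = 0.76, 1-p = 0.24.
p*(1-p) = 0.1824.
I(p) = 1/0.1824 = 5.4825

5.4825


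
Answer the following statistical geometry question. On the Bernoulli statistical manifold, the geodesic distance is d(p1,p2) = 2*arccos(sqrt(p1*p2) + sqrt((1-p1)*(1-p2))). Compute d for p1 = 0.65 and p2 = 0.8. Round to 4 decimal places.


Geodesic distance on Bernoulli manifold:
d(p1,p2) = 2*arccos(sqrt(p1*p2) + sqrt((1-p1)*(1-p2))).
sqrt(p1*p2) = sqrt(0.65*0.8) = 0.72111.
sqrt((1-p1)*(1-p2)) = sqrt(0.35*0.2) = 0.264575.
arg = 0.72111 + 0.264575 = 0.985685.
d = 2*arccos(0.985685) = 0.3388

0.3388


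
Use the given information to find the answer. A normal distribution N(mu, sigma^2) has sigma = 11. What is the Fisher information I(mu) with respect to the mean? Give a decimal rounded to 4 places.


The Fisher information for the mean of a normal distribution is I(mu) = 1/sigma^2.
sigma = 11, so sigma^2 = 121.
I(mu) = 1/121 = 0.0083

0.0083


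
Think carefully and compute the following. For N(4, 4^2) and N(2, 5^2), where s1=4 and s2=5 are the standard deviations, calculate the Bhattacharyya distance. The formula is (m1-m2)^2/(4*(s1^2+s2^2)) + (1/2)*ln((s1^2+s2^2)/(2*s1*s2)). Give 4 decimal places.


Bhattacharyya distance between two Gaussians:
DB = (m1-m2)^2/(4*(s1^2+s2^2)) + (1/2)*ln((s1^2+s2^2)/(2*s1*s2)).
(m1-m2)^2 = (2)^2 = 4.
s1^2+s2^2 = 16 + 25 = 41.
term1 = 4/164 = 0.02439.
term2 = 0.5*ln(41/40.0) = 0.012346.
DB = 0.02439 + 0.012346 = 0.0367

0.0367


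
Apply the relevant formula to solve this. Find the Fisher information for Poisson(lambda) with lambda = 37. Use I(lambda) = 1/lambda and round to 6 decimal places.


Fisher information for Poisson: I(lambda) = 1/lambda.
lambda = 37.
I(lambda) = 1/37 = 0.027027

0.027027


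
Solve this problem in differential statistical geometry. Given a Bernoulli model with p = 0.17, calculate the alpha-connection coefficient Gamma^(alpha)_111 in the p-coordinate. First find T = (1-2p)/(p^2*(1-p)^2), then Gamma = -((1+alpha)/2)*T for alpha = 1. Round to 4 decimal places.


Skewness (Amari-Chentsov) tensor: T = (1-2p)/(p^2*(1-p)^2).
p = 0.17, 1-2p = 0.66, p^2 = 0.0289, (1-p)^2 = 0.6889.
T = 0.66/(0.0289 * 0.6889) = 33.150487.
In the p-coordinate, Gamma^(alpha) = Gamma^(0) - (alpha/2)*T with Gamma^(0) = (1/2)*g'(p) = -T/2,
so Gamma^(alpha) = -((1+alpha)/2)*T.
alpha = 1, -(1+alpha)/2 = -1.0.
Gamma = -1.0 * 33.150487 = -33.1505

-33.1505


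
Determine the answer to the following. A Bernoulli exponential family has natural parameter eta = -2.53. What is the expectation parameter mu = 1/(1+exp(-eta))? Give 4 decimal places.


Dual coordinate (expectation parameter) for Bernoulli:
mu = 1/(1+exp(-eta)).
eta = -2.53.
exp(-eta) = exp(2.53) = 12.553506.
mu = 1/(1+12.553506) = 0.0738

0.0738


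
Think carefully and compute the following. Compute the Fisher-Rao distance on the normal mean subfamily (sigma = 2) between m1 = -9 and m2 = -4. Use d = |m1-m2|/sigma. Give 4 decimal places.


On the fixed-variance normal subfamily, geodesic distance = |m1-m2|/sigma.
|-9 - -4| = 5.
sigma = 2.
d = 5/2 = 2.5000

2.5000


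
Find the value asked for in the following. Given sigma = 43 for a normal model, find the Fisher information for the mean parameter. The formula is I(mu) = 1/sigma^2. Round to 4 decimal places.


The Fisher information for the mean of a normal distribution is I(mu) = 1/sigma^2.
sigma = 43, so sigma^2 = 1849.
I(mu) = 1/1849 = 0.0005

0.0005


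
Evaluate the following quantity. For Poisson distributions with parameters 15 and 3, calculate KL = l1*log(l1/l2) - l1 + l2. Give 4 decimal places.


KL divergence for Poisson:
KL = l1*log(l1/l2) - l1 + l2.
l1 = 15, l2 = 3.
log(15/3) = 1.609438.
l1*log(l1/l2) = 15 * 1.609438 = 24.141569.
KL = 24.141569 - 15 + 3 = 12.1416

12.1416


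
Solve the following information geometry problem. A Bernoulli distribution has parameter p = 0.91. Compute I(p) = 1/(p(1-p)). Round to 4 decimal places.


For Bernoulli(p), Fisher information is I(p) = 1/(p*(1-p)).
p = 0.91, 1-p = 0.09.
p*(1-p) = 0.0819.
I(p) = 1/0.0819 = 12.2100

12.2100


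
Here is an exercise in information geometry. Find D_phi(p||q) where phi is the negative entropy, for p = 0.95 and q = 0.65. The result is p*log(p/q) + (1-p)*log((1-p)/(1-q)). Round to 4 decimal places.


Bregman divergence with negative entropy generator:
D = p*log(p/q) + (1-p)*log((1-p)/(1-q)).
p = 0.95, q = 0.65.
p*log(p/q) = 0.95*log(0.95/0.65) = 0.360515.
(1-p)*log((1-p)/(1-q)) = 0.05*log(0.05/0.35) = -0.097296.
D = 0.360515 + -0.097296 = 0.2632

0.2632


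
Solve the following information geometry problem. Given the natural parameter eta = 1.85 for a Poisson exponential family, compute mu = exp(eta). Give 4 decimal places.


Expectation parameter for Poisson exponential family:
mu = exp(eta).
eta = 1.85.
mu = exp(1.85) = 6.3598

6.3598


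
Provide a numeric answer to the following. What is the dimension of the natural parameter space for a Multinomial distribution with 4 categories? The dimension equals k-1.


Exponential family dimension calculation:
For Multinomial with k=4 categories, dim = k-1 = 3.

3


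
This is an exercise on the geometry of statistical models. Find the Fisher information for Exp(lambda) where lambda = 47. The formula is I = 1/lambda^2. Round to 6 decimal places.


Fisher information for exponential: I(lambda) = 1/lambda^2.
lambda = 47, lambda^2 = 2209.
I = 1/2209 = 0.000453

0.000453


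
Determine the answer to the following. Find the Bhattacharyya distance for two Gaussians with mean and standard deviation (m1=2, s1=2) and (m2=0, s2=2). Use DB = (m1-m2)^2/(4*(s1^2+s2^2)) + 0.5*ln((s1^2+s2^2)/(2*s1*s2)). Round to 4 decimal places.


Bhattacharyya distance between two Gaussians:
DB = (m1-m2)^2/(4*(s1^2+s2^2)) + (1/2)*ln((s1^2+s2^2)/(2*s1*s2)).
(m1-m2)^2 = (2)^2 = 4.
s1^2+s2^2 = 4 + 4 = 8.
term1 = 4/32 = 0.125.
term2 = 0.5*ln(8/8.0) = 0.0.
DB = 0.125 + 0.0 = 0.1250

0.1250


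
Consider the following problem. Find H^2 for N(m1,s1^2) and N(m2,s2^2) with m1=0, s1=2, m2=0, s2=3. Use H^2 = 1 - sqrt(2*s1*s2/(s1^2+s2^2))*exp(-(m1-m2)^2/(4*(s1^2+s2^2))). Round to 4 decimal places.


Squared Hellinger distance for Gaussians:
H^2 = 1 - sqrt(2*s1*s2/(s1^2+s2^2)) * exp(-(m1-m2)^2/(4*(s1^2+s2^2))).
s1^2 = 4, s2^2 = 9, s1^2+s2^2 = 13.
sqrt(2*2*3/(13)) = 0.960769.
(m1-m2)^2 = (0)^2 = 0.
exp(-0/(4*13)) = exp(0.0) = 1.0.
H^2 = 1 - 0.960769*1.0 = 0.0392

0.0392


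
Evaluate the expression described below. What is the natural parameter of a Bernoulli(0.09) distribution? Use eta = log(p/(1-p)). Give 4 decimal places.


Natural parameter for Bernoulli: eta = log(p/(1-p)).
p = 0.09, 1-p = 0.91.
p/(1-p) = 0.098901.
eta = log(0.098901) = -2.3136

-2.3136


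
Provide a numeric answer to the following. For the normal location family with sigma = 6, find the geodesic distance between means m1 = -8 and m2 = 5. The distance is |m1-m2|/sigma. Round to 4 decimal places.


On the fixed-variance normal subfamily, geodesic distance = |m1-m2|/sigma.
|-8 - 5| = 13.
sigma = 6.
d = 13/6 = 2.1667

2.1667


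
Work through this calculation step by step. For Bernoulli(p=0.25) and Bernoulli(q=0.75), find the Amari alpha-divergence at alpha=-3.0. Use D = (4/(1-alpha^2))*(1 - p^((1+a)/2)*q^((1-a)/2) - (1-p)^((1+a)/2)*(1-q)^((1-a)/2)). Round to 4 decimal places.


Amari alpha-divergence:
D = (4/(1-alpha^2))*(1 - p^((1+a)/2)*q^((1-a)/2) - (1-p)^((1+a)/2)*(1-q)^((1-a)/2)).
alpha = -3.0, p = 0.25, q = 0.75.
e1 = (1+alpha)/2 = -1.0, e2 = (1-alpha)/2 = 2.0.
t1 = p^e1 * q^e2 = 0.25^-1.0 * 0.75^2.0 = 2.25.
t2 = (1-p)^e1 * (1-q)^e2 = 0.75^-1.0 * 0.25^2.0 = 0.083333.
4/(1-alpha^2) = -0.5.
D = -0.5*(1 - 2.25 - 0.083333) = 0.6667

0.6667


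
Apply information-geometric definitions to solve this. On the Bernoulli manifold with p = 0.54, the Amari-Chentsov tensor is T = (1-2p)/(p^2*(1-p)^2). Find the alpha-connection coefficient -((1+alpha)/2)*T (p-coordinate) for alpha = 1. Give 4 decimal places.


Skewness (Amari-Chentsov) tensor: T = (1-2p)/(p^2*(1-p)^2).
p = 0.54, 1-2p = -0.08, p^2 = 0.2916, (1-p)^2 = 0.2116.
T = -0.08/(0.2916 * 0.2116) = -1.296543.
In the p-coordinate, Gamma^(alpha) = Gamma^(0) - (alpha/2)*T with Gamma^(0) = (1/2)*g'(p) = -T/2,
so Gamma^(alpha) = -((1+alpha)/2)*T.
alpha = 1, -(1+alpha)/2 = -1.0.
Gamma = -1.0 * -1.296543 = 1.2965

1.2965


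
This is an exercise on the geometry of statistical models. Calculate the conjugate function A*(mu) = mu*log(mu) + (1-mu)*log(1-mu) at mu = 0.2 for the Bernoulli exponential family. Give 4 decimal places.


Legendre transform for Bernoulli:
A*(mu) = mu*log(mu) + (1-mu)*log(1-mu).
mu = 0.2, 1-mu = 0.8.
mu*log(mu) = 0.2*log(0.2) = -0.321888.
(1-mu)*log(1-mu) = 0.8*log(0.8) = -0.178515.
A* = -0.321888 + -0.178515 = -0.5004

-0.5004


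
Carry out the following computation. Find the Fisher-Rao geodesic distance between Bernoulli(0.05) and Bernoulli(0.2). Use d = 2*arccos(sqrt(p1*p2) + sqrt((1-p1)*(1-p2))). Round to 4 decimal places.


Geodesic distance on Bernoulli manifold:
d(p1,p2) = 2*arccos(sqrt(p1*p2) + sqrt((1-p1)*(1-p2))).
sqrt(p1*p2) = sqrt(0.05*0.2) = 0.1.
sqrt((1-p1)*(1-p2)) = sqrt(0.95*0.8) = 0.87178.
arg = 0.1 + 0.87178 = 0.97178.
d = 2*arccos(0.97178) = 0.4763

0.4763


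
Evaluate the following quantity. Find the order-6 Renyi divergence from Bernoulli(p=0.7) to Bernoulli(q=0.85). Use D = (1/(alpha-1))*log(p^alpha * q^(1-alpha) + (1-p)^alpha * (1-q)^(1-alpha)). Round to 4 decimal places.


Renyi divergence of order alpha between Bernoulli distributions:
D = (1/(alpha-1))*log(p^alpha * q^(1-alpha) + (1-p)^alpha * (1-q)^(1-alpha)).
alpha = 6, p = 0.7, q = 0.85.
p^alpha * q^(1-alpha) = 0.7^6 * 0.85^-5 = 0.265151.
(1-p)^alpha * (1-q)^(1-alpha) = 0.3^6 * 0.15^-5 = 9.6.
sum = 0.265151 + 9.6 = 9.865151.
D = (1/5)*log(9.865151) = 0.4578

0.4578


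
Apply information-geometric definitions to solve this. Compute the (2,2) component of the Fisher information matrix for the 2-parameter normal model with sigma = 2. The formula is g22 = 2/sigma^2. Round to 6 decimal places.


For the 2-parameter normal family, the Fisher metric has:
  g11 = 1/sigma^2, g22 = 2/sigma^2.
sigma = 2, sigma^2 = 4.
g22 = 0.500000

0.500000


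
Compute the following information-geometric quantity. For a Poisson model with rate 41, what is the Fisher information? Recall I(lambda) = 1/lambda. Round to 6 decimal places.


Fisher information for Poisson: I(lambda) = 1/lambda.
lambda = 41.
I(lambda) = 1/41 = 0.024390

0.024390


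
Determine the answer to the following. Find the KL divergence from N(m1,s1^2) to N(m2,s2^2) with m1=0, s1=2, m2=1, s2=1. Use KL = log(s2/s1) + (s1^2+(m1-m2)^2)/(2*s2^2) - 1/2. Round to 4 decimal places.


KL divergence between normal distributions:
KL = log(s2/s1) + (s1^2 + (m1-m2)^2)/(2*s2^2) - 1/2.
log(1/2) = -0.693147.
(2^2 + (0-1)^2)/(2*1^2) = (4 + 1)/2 = 2.5.
KL = -0.693147 + 2.5 - 0.5 = 1.3069

1.3069


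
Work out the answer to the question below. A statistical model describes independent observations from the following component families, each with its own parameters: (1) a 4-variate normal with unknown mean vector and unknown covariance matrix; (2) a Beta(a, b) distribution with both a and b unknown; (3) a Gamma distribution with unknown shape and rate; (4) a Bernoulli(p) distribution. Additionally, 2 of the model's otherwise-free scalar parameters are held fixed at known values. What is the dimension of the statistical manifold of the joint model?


The dimension of a statistical manifold equals the number of free
(independent) real parameters of the model. For a product of independent
blocks the parameter counts add.
- 4-variate normal: 4 (mean) + 4*5/2 = 10 (symmetric covariance) = 14.
- Beta (a, b): 2.
- Gamma (shape, rate): 2.
- Bernoulli (p): 1.
Total = 14 + 2 + 2 + 1 = 19.
2 parameter(s) fixed at known values: 19 - 2 = 17.
Dimension = 17

17
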